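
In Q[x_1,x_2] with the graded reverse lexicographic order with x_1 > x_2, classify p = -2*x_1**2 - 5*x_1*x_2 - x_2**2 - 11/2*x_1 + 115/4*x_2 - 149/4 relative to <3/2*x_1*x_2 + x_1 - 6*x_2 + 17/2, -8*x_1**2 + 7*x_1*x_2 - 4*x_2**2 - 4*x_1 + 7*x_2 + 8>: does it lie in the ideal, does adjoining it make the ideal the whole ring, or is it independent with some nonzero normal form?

First compute the reduced Gröbner basis of I by Buchberger's algorithm.
f_1 = 3/2*x_1*x_2 + x_1 - 6*x_2 + 17/2, LT = x_1*x_2.
f_2 = -8*x_1**2 + 7*x_1*x_2 - 4*x_2**2 - 4*x_1 + 7*x_2 + 8, LT = x_1**2.

S(f_1,f_2): lcm = x_1**2*x_2. S = 7/8*x_1*x_2**2 - 1/2*x_2**3 + 2/3*x_1**2 - 9/2*x_1*x_2 + 7/8*x_2**2 + 17/3*x_1 + x_2.
  leading term x_1*x_2**2: subtract (7/12*x_2)·f_1 from 7/8*x_1*x_2**2 - 1/2*x_2**3 + 2/3*x_1**2 - 9/2*x_1*x_2 + 7/8*x_2**2 + 17/3*x_1 + x_2 → -1/2*x_2**3 + 2/3*x_1**2 - 61/12*x_1*x_2 + 35/8*x_2**2 + 17/3*x_1 - 95/24*x_2
  leading term x_2**3: no divisor's leading term divides it; move -1/2*x_2**3 to the remainder.
  leading term x_1**2: subtract (-1/12)·f_2 from 2/3*x_1**2 - 61/12*x_1*x_2 + 35/8*x_2**2 + 17/3*x_1 - 95/24*x_2 → -9/2*x_1*x_2 + 97/24*x_2**2 + 16/3*x_1 - 27/8*x_2 + 2/3
  leading term x_1*x_2: subtract (-3)·f_1 from -9/2*x_1*x_2 + 97/24*x_2**2 + 16/3*x_1 - 27/8*x_2 + 2/3 → 97/24*x_2**2 + 25/3*x_1 - 171/8*x_2 + 157/6
  leading term x_2**2: no divisor's leading term divides it; move 97/24*x_2**2 to the remainder.
  leading term x_1: no divisor's leading term divides it; move 25/3*x_1 to the remainder.
  leading term x_2: no divisor's leading term divides it; move -171/8*x_2 to the remainder.
  leading term 1: no divisor's leading term divides it; move 157/6 to the remainder.
  remainder -1/2*x_2**3 + 97/24*x_2**2 + 25/3*x_1 - 171/8*x_2 + 157/6 ≠ 0; add h_3 = -1/2*x_2**3 + 97/24*x_2**2 + 25/3*x_1 - 171/8*x_2 + 157/6 to the basis.

The other S-polynomials (S(f_1,h_3), S(f_2,h_3)) all reduce to 0 modulo the current basis, so we have a Gröbner basis.
Inter-reduce: drop elements whose leading term is divisible by another's, tail-reduce, and make monic.
Reduced Gröbner basis: {x_2**3 - 97/12*x_2**2 - 50/3*x_1 + 171/4*x_2 - 157/3, x_1**2 + 1/2*x_2**2 + 13/12*x_1 - 35/8*x_2 + 95/24, x_1*x_2 + 2/3*x_1 - 4*x_2 + 17/3}.
Label its elements g_1 = x_2**3 - 97/12*x_2**2 - 50/3*x_1 + 171/4*x_2 - 157/3, g_2 = x_1**2 + 1/2*x_2**2 + 13/12*x_1 - 35/8*x_2 + 95/24, g_3 = x_1*x_2 + 2/3*x_1 - 4*x_2 + 17/3.

Reduce p = -2*x_1**2 - 5*x_1*x_2 - x_2**2 - 11/2*x_1 + 115/4*x_2 - 149/4 modulo G:
  leading term x_1**2: subtract (-2)·g_2 from -2*x_1**2 - 5*x_1*x_2 - x_2**2 - 11/2*x_1 + 115/4*x_2 - 149/4 → -5*x_1*x_2 - 10/3*x_1 + 20*x_2 - 88/3
  leading term x_1*x_2: subtract (-5)·g_3 from -5*x_1*x_2 - 10/3*x_1 + 20*x_2 - 88/3 → -1
  leading term 1: no divisor's leading term divides it; move -1 to the remainder.
  normal form = -1.
The normal form is nonzero, so p ∉ I. Since p minus its normal form lies in I, I + (p) = I + (r) where r = -1; decide whether this ideal is the whole ring.
Here r = -1 is a nonzero constant, hence a unit: 1 ∈ I + (p), the Gröbner basis of I + (p) is {1}, and the enlarged system has no common solution — adjoining p is inconsistent.

Adjoining -2*x_1**2 - 5*x_1*x_2 - x_2**2 - 11/2*x_1 + 115/4*x_2 - 149/4 makes the ideal the whole ring: the system is inconsistent.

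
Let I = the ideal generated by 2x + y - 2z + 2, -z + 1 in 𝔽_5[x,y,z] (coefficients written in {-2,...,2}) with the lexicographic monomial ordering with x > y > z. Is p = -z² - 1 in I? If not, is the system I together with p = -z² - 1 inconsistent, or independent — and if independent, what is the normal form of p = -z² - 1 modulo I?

First compute the reduced Gröbner basis of I by Buchberger's algorithm.
f_1 = 2x + y - 2z + 2, LT = x.
f_2 = -z + 1, LT = z.

The S-polynomials (S(f_1,f_2)) all reduce to 0 modulo the current basis, so we have a Gröbner basis.
Inter-reduce: drop elements whose leading term is divisible by another's, tail-reduce, and make monic.
Reduced Gröbner basis: {x - 2y, z - 1}.
Label its elements g_1 = x - 2y, g_2 = z - 1.

Reduce p = -z² - 1 modulo G:
  leading term z²: subtract (-z)·g_2 from -z² - 1 → -z - 1
  leading term z: subtract (-1)·g_2 from -z - 1 → -2
  leading term 1: no divisor's leading term divides it; move -2 to the remainder.
  normal form = -2.
The normal form is nonzero, so p ∉ I. Since p minus its normal form lies in I, I + (p) = I + (r) where r = -2; decide whether this ideal is the whole ring.
Here r = -2 is a nonzero constant, hence a unit: 1 ∈ I + (p), the Gröbner basis of I + (p) is {1}, and the enlarged system has no common solution — adjoining p is inconsistent.

Adjoining -z² - 1 makes the ideal the whole ring: the system is inconsistent.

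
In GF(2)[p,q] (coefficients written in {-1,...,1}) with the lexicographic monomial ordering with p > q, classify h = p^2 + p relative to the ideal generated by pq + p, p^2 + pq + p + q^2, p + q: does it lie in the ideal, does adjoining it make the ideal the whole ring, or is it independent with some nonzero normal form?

p^2 + p lies in I (it reduces to 0).

First compute the reduced Gröbner basis of I by Buchberger's algorithm.
f_1 = pq + p, LT = pq.
f_2 = p^2 + pq + p + q^2, LT = p^2.
f_3 = p + q, LT = p.

S(f_1,f_2): lcm = p^2q. S = p^2 + pq^2 + pq + q^3.
  leading term p^2: subtract (1)·f_2 from p^2 + pq^2 + pq + q^3 → pq^2 + p + q^3 + q^2
  leading term pq^2: subtract (q)·f_1 from pq^2 + p + q^3 + q^2 → pq + p + q^3 + q^2
  leading term pq: subtract (1)·f_1 from pq + p + q^3 + q^2 → q^3 + q^2
  leading term q^3: no divisor's leading term divides it; move q^3 to the remainder.
  leading term q^2: no divisor's leading term divides it; move q^2 to the remainder.
  remainder q^3 + q^2 ≠ 0; add k_4 = q^3 + q^2 to the basis.

S(f_1,f_3): lcm = pq. S = p + q^2.
  leading term p: subtract (1)·f_3 from p + q^2 → q^2 + q
  leading term q^2: no divisor's leading term divides it; move q^2 to the remainder.
  leading term q: no divisor's leading term divides it; move q to the remainder.
  remainder q^2 + q ≠ 0; add k_5 = q^2 + q to the basis.

The other S-polynomials (S(f_2,f_3), S(f_1,k_4), S(f_2,k_4), S(f_3,k_4), S(f_1,k_5), S(f_2,k_5), S(f_3,k_5), S(k_4,k_5)) all reduce to 0 modulo the current basis, so we have a Gröbner basis.
Inter-reduce: drop elements whose leading term is divisible by another's, tail-reduce, and make monic.
Reduced Gröbner basis: {p + q, q^2 + q}.
Label its elements g_1 = p + q, g_2 = q^2 + q.

Reduce h = p^2 + p modulo G:
  leading term p^2: subtract (p)·g_1 from p^2 + p → pq + p
  leading term pq: subtract (q)·g_1 from pq + p → p + q^2
  leading term p: subtract (1)·g_1 from p + q^2 → q^2 + q
  leading term q^2: subtract (1)·g_2 from q^2 + q → 0
  normal form = 0.
Since the normal form is 0, h ∈ I.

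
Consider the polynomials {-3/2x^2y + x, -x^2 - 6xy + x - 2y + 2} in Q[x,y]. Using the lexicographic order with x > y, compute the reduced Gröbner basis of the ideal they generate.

G = {x - 45/17y^3 + 6/17y^2 + 66/17y - 27/17, y^4 - 4/3y^2 + 5/9y - 2/9}

f_1 = -3/2x^2y + x, LT = x^2y.
f_2 = -x^2 - 6xy + x - 2y + 2, LT = x^2.

S(f_1,f_2): lcm = x^2y. S = -6xy^2 + xy - 2/3x - 2y^2 + 2y.
  leading term xy^2: no divisor's leading term divides it; move -6xy^2 to the remainder.
  leading term xy: no divisor's leading term divides it; move xy to the remainder.
  leading term x: no divisor's leading term divides it; move -2/3x to the remainder.
  leading term y^2: no divisor's leading term divides it; move -2y^2 to the remainder.
  leading term y: no divisor's leading term divides it; move 2y to the remainder.
  remainder -6xy^2 + xy - 2/3x - 2y^2 + 2y ≠ 0; add g_3 = -6xy^2 + xy - 2/3x - 2y^2 + 2y to the basis.

S(f_1,g_3): lcm = x^2y^2. S = 1/6x^2y - 1/9x^2 - 1/3xy^2 - 1/3xy.
  leading term x^2y: subtract (-1/9)·f_1 from 1/6x^2y - 1/9x^2 - 1/3xy^2 - 1/3xy → -1/9x^2 - 1/3xy^2 - 1/3xy + 1/9x
  leading term x^2: subtract (1/9)·f_2 from -1/9x^2 - 1/3xy^2 - 1/3xy + 1/9x → -1/3xy^2 + 1/3xy + 2/9y - 2/9
  leading term xy^2: subtract (1/18)·g_3 from -1/3xy^2 + 1/3xy + 2/9y - 2/9 → 5/18xy + 1/27x + 1/9y^2 + 1/9y - 2/9
  leading term xy: no divisor's leading term divides it; move 5/18xy to the remainder.
  leading term x: no divisor's leading term divides it; move 1/27x to the remainder.
  leading term y^2: no divisor's leading term divides it; move 1/9y^2 to the remainder.
  leading term y: no divisor's leading term divides it; move 1/9y to the remainder.
  leading term 1: no divisor's leading term divides it; move -2/9 to the remainder.
  remainder 5/18xy + 1/27x + 1/9y^2 + 1/9y - 2/9 ≠ 0; add g_4 = 5/18xy + 1/27x + 1/9y^2 + 1/9y - 2/9 to the basis.

S(g_3,g_4): lcm = xy^2. S = -3/10xy + 1/9x - 2/5y^3 - 1/15y^2 + 7/15y.
  leading term xy: subtract (-27/25)·g_4 from -3/10xy + 1/9x - 2/5y^3 - 1/15y^2 + 7/15y → 34/225x - 2/5y^3 + 4/75y^2 + 44/75y - 6/25
  leading term x: no divisor's leading term divides it; move 34/225x to the remainder.
  leading term y^3: no divisor's leading term divides it; move -2/5y^3 to the remainder.
  leading term y^2: no divisor's leading term divides it; move 4/75y^2 to the remainder.
  leading term y: no divisor's leading term divides it; move 44/75y to the remainder.
  leading term 1: no divisor's leading term divides it; move -6/25 to the remainder.
  remainder 34/225x - 2/5y^3 + 4/75y^2 + 44/75y - 6/25 ≠ 0; add g_5 = 34/225x - 2/5y^3 + 4/75y^2 + 44/75y - 6/25 to the basis.

S(f_1,g_5): lcm = x^2y. S = 45/17xy^4 - 6/17xy^3 - 66/17xy^2 + 27/17xy - 2/3x.
  leading term xy^4: subtract (-15/34y^2)·g_3 from 45/17xy^4 - 6/17xy^3 - 66/17xy^2 + 27/17xy - 2/3x → 3/34xy^3 - 71/17xy^2 + 27/17xy - 2/3x - 15/17y^4 + 15/17y^3
  leading term xy^3: subtract (-1/68y)·g_3 from 3/34xy^3 - 71/17xy^2 + 27/17xy - 2/3x - 15/17y^4 + 15/17y^3 → -283/68xy^2 + 161/102xy - 2/3x - 15/17y^4 + 29/34y^3 + 1/34y^2
  leading term xy^2: subtract (283/408)·g_3 from -283/68xy^2 + 161/102xy - 2/3x - 15/17y^4 + 29/34y^3 + 1/34y^2 → 361/408xy - 125/612x - 15/17y^4 + 29/34y^3 + 17/12y^2 - 283/204y
  leading term xy: subtract (1083/340)·g_4 from 361/408xy - 125/612x - 15/17y^4 + 29/34y^3 + 17/12y^2 - 283/204y → -29/90x - 15/17y^4 + 29/34y^3 + 271/255y^2 - 148/85y + 361/510
  leading term x: subtract (-145/68)·g_5 from -29/90x - 15/17y^4 + 29/34y^3 + 271/255y^2 - 148/85y + 361/510 → -15/17y^4 + 20/17y^2 - 25/51y + 10/51
  leading term y^4: no divisor's leading term divides it; move -15/17y^4 to the remainder.
  leading term y^2: no divisor's leading term divides it; move 20/17y^2 to the remainder.
  leading term y: no divisor's leading term divides it; move -25/51y to the remainder.
  leading term 1: no divisor's leading term divides it; move 10/51 to the remainder.
  remainder -15/17y^4 + 20/17y^2 - 25/51y + 10/51 ≠ 0; add g_6 = -15/17y^4 + 20/17y^2 - 25/51y + 10/51 to the basis.

The other S-polynomials (S(f_2,g_3), S(f_1,g_4), S(f_2,g_4), S(f_2,g_5), S(g_3,g_5), S(g_4,g_5), S(f_1,g_6), S(f_2,g_6), S(g_3,g_6), S(g_4,g_6), S(g_5,g_6)) all reduce to 0 modulo the current basis, so we have a Gröbner basis.
Inter-reduce: drop elements whose leading term is divisible by another's, tail-reduce, and make monic.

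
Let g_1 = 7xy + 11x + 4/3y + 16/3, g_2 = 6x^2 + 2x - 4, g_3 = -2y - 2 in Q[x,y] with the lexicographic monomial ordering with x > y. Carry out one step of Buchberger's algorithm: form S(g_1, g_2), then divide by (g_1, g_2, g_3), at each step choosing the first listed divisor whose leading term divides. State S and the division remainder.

S(g_1, g_2) = 11/7x^2 - 1/7xy + 16/21x + 2/3y; remainder on division = 68/147x + 68/147.

lcm(LM(g_1), LM(g_2)) = x^2y.
S = (lcm/LT(g_1))·g_1 − (lcm/LT(g_2))·g_2 = 11/7x^2 - 1/7xy + 16/21x + 2/3y.
Reduce S modulo (g_1, g_2, g_3) in that order:
  leading term x^2: subtract (11/42)·g_2 from 11/7x^2 - 1/7xy + 16/21x + 2/3y → -1/7xy + 5/21x + 2/3y + 22/21
  leading term xy: subtract (-1/49)·g_1 from -1/7xy + 5/21x + 2/3y + 22/21 → 68/147x + 34/49y + 170/147
  leading term x: no divisor's leading term divides it; move 68/147x to the remainder.
  leading term y: subtract (-17/49)·g_3 from 34/49y + 170/147 → 68/147
  leading term 1: no divisor's leading term divides it; move 68/147 to the remainder.
The remainder 68/147x + 68/147 is nonzero, so it would be added as the next basis element.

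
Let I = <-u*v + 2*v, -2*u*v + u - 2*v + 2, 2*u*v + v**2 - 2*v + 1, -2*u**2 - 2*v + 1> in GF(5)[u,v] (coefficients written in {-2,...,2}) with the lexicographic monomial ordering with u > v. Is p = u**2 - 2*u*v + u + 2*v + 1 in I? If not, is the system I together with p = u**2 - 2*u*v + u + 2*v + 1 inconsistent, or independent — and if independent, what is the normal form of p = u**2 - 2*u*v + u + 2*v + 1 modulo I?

Adjoining u**2 - 2*u*v + u + 2*v + 1 makes the ideal the whole ring: the system is inconsistent.

First compute the reduced Gröbner basis of I by Buchberger's algorithm.
f_1 = -u*v + 2*v, LT = u*v.
f_2 = -2*u*v + u - 2*v + 2, LT = u*v.
f_3 = 2*u*v + v**2 - 2*v + 1, LT = u*v.
f_4 = -2*u**2 - 2*v + 1, LT = u**2.

S(f_1,f_2): lcm = u*v. S = -2*u + 2*v + 1.
  leading term u: no divisor's leading term divides it; move -2*u to the remainder.
  leading term v: no divisor's leading term divides it; move 2*v to the remainder.
  leading term 1: no divisor's leading term divides it; move 1 to the remainder.
  remainder -2*u + 2*v + 1 ≠ 0; add h_5 = -2*u + 2*v + 1 to the basis.

S(f_1,f_3): lcm = u*v. S = 2*v**2 - v + 2.
  leading term v**2: no divisor's leading term divides it; move 2*v**2 to the remainder.
  leading term v: no divisor's leading term divides it; move -v to the remainder.
  leading term 1: no divisor's leading term divides it; move 2 to the remainder.
  remainder 2*v**2 - v + 2 ≠ 0; add h_6 = 2*v**2 - v + 2 to the basis.

S(f_1,f_4): lcm = u**2*v. S = -2*u*v - v**2 - 2*v.
  leading term u*v: subtract (2)·f_1 from -2*u*v - v**2 - 2*v → -v**2 - v
  leading term v**2: subtract (2)·h_6 from -v**2 - v → v + 1
  leading term v: no divisor's leading term divides it; move v to the remainder.
  leading term 1: no divisor's leading term divides it; move 1 to the remainder.
  remainder v + 1 ≠ 0; add h_7 = v + 1 to the basis.

S(f_2,f_3): lcm = u*v. S = 2*u + 2*v**2 + 2*v + 1.
  leading term u: subtract (-1)·h_5 from 2*u + 2*v**2 + 2*v + 1 → 2*v**2 - v + 2
  leading term v**2: subtract (1)·h_6 from 2*v**2 - v + 2 → 0
  remainder 0.

S(f_2,f_4): lcm = u**2*v. S = 2*u**2 + u*v - u - v**2 - 2*v.
  leading term u**2: subtract (-1)·f_4 from 2*u**2 + u*v - u - v**2 - 2*v → u*v - u - v**2 + v + 1
  leading term u*v: subtract (-1)·f_1 from u*v - u - v**2 + v + 1 → -u - v**2 - 2*v + 1
  leading term u: subtract (-2)·h_5 from -u - v**2 - 2*v + 1 → -v**2 + 2*v - 2
  leading term v**2: subtract (2)·h_6 from -v**2 + 2*v - 2 → -v - 1
  leading term v: subtract (-1)·h_7 from -v - 1 → 0
  remainder 0.

S(f_3,f_4): lcm = u**2*v. S = -2*u*v**2 - u*v - 2*u - v**2 - 2*v.
  leading term u*v**2: subtract (2*v)·f_1 from -2*u*v**2 - u*v - 2*u - v**2 - 2*v → -u*v - 2*u - 2*v
  leading term u*v: subtract (1)·f_1 from -u*v - 2*u - 2*v → -2*u + v
  leading term u: subtract (1)·h_5 from -2*u + v → -v - 1
  leading term v: subtract (-1)·h_7 from -v - 1 → 0
  remainder 0.

S(f_1,h_5): lcm = u*v. S = v**2 + v.
  leading term v**2: subtract (-2)·h_6 from v**2 + v → -v - 1
  leading term v: subtract (-1)·h_7 from -v - 1 → 0
  remainder 0.

S(f_2,h_5): lcm = u*v. S = 2*u + v**2 - v - 1.
  leading term u: subtract (-1)·h_5 from 2*u + v**2 - v - 1 → v**2 + v
  leading term v**2: subtract (-2)·h_6 from v**2 + v → -v - 1
  leading term v: subtract (-1)·h_7 from -v - 1 → 0
  remainder 0.

S(f_3,h_5): lcm = u*v. S = -v**2 + 2*v - 2.
  leading term v**2: subtract (2)·h_6 from -v**2 + 2*v - 2 → -v - 1
  leading term v: subtract (-1)·h_7 from -v - 1 → 0
  remainder 0.

S(f_4,h_5): lcm = u**2. S = u*v - 2*u + v + 2.
  leading term u*v: subtract (-1)·f_1 from u*v - 2*u + v + 2 → -2*u - 2*v + 2
  leading term u: subtract (1)·h_5 from -2*u - 2*v + 2 → v + 1
  leading term v: subtract (1)·h_7 from v + 1 → 0
  remainder 0.

S(f_1,h_6): lcm = u*v**2. S = -2*u*v - u - 2*v**2.
  leading term u*v: subtract (2)·f_1 from -2*u*v - u - 2*v**2 → -u - 2*v**2 + v
  leading term u: subtract (-2)·h_5 from -u - 2*v**2 + v → -2*v**2 + 2
  leading term v**2: subtract (-1)·h_6 from -2*v**2 + 2 → -v - 1
  leading term v: subtract (-1)·h_7 from -v - 1 → 0
  remainder 0.

S(f_2,h_6): lcm = u*v**2. S = -u + v**2 - v.
  leading term u: subtract (-2)·h_5 from -u + v**2 - v → v**2 - 2*v + 2
  leading term v**2: subtract (-2)·h_6 from v**2 - 2*v + 2 → v + 1
  leading term v: subtract (1)·h_7 from v + 1 → 0
  remainder 0.

S(f_3,h_6): lcm = u*v**2. S = -2*u*v - u - 2*v**3 - v**2 - 2*v.
  leading term u*v: subtract (2)·f_1 from -2*u*v - u - 2*v**3 - v**2 - 2*v → -u - 2*v**3 - v**2 - v
  leading term u: subtract (-2)·h_5 from -u - 2*v**3 - v**2 - v → -2*v**3 - v**2 - 2*v + 2
  leading term v**3: subtract (-v)·h_6 from -2*v**3 - v**2 - 2*v + 2 → -2*v**2 + 2
  leading term v**2: subtract (-1)·h_6 from -2*v**2 + 2 → -v - 1
  leading term v: subtract (-1)·h_7 from -v - 1 → 0
  remainder 0.

S(f_4,h_6): leading monomials are coprime, so the S-polynomial reduces to 0 (Buchberger's first criterion).
S(h_5,h_6): leading monomials are coprime, so the S-polynomial reduces to 0 (Buchberger's first criterion).
S(f_1,h_7): lcm = u*v. S = -u - 2*v.
  leading term u: subtract (-2)·h_5 from -u - 2*v → 2*v + 2
  leading term v: subtract (2)·h_7 from 2*v + 2 → 0
  remainder 0.

S(f_2,h_7): lcm = u*v. S = u + v - 1.
  leading term u: subtract (2)·h_5 from u + v - 1 → 2*v + 2
  leading term v: subtract (2)·h_7 from 2*v + 2 → 0
  remainder 0.

S(f_3,h_7): lcm = u*v. S = -u - 2*v**2 - v - 2.
  leading term u: subtract (-2)·h_5 from -u - 2*v**2 - v - 2 → -2*v**2 - 2*v
  leading term v**2: subtract (-1)·h_6 from -2*v**2 - 2*v → 2*v + 2
  leading term v: subtract (2)·h_7 from 2*v + 2 → 0
  remainder 0.

S(f_4,h_7): leading monomials are coprime, so the S-polynomial reduces to 0 (Buchberger's first criterion).
S(h_5,h_7): leading monomials are coprime, so the S-polynomial reduces to 0 (Buchberger's first criterion).
S(h_6,h_7): lcm = v**2. S = v + 1.
  leading term v: subtract (1)·h_7 from v + 1 → 0
  remainder 0.

Every S-polynomial of the final basis reduces to 0, so we have a Gröbner basis.
Inter-reduce: drop elements whose leading term is divisible by another's, tail-reduce, and make monic.
Reduced Gröbner basis: {u - 2, v + 1}.
Label its elements g_1 = u - 2, g_2 = v + 1.

Reduce p = u**2 - 2*u*v + u + 2*v + 1 modulo G:
  leading term u**2: subtract (u)·g_1 from u**2 - 2*u*v + u + 2*v + 1 → -2*u*v - 2*u + 2*v + 1
  leading term u*v: subtract (-2*v)·g_1 from -2*u*v - 2*u + 2*v + 1 → -2*u - 2*v + 1
  leading term u: subtract (-2)·g_1 from -2*u - 2*v + 1 → -2*v + 2
  leading term v: subtract (-2)·g_2 from -2*v + 2 → -1
  leading term 1: no divisor's leading term divides it; move -1 to the remainder.
  normal form = -1.
The normal form is nonzero, so p ∉ I. Since p minus its normal form lies in I, I + (p) = I + (r) where r = -1; decide whether this ideal is the whole ring.
Here r = -1 is a nonzero constant, hence a unit: 1 ∈ I + (p), the Gröbner basis of I + (p) is {1}, and the enlarged system has no common solution — adjoining p is inconsistent.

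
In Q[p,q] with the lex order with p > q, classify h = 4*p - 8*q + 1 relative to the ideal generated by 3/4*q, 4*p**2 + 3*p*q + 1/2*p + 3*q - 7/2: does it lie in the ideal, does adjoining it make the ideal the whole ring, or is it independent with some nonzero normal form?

First compute the reduced Gröbner basis of I by Buchberger's algorithm.
f_1 = 3/4*q, LT = q.
f_2 = 4*p**2 + 3*p*q + 1/2*p + 3*q - 7/2, LT = p**2.

The S-polynomials (S(f_1,f_2)) all reduce to 0 modulo the current basis, so we have a Gröbner basis.
Inter-reduce: drop elements whose leading term is divisible by another's, tail-reduce, and make monic.
Reduced Gröbner basis: {p**2 + 1/8*p - 7/8, q}.
Label its elements g_1 = p**2 + 1/8*p - 7/8, g_2 = q.

Reduce h = 4*p - 8*q + 1 modulo G:
  leading term p: no divisor's leading term divides it; move 4*p to the remainder.
  leading term q: subtract (-8)·g_2 from -8*q + 1 → 1
  leading term 1: no divisor's leading term divides it; move 1 to the remainder.
  normal form = 4*p + 1.
The normal form is nonzero, so h ∉ I. Since h minus its normal form lies in I, I + (h) = I + (r) where r = 4*p + 1; decide whether this ideal is the whole ring.
Run Buchberger on G together with r (pairs among the g_i already reduce to 0 since G is a Gröbner basis):
g_1 = p**2 + 1/8*p - 7/8, LT = p**2.
g_2 = q, LT = q.
r = 4*p + 1, LT = p.

S(g_1,r): lcm = p**2. S = -1/8*p - 7/8.
  leading term p: subtract (-1/32)·r from -1/8*p - 7/8 → -27/32
  leading term 1: no divisor's leading term divides it; move -27/32 to the remainder.
  remainder -27/32 ≠ 0; add m_4 = -27/32 to the basis.

The other S-polynomials (S(g_1,g_2), S(g_2,r), S(g_1,m_4), S(g_2,m_4), S(r,m_4)) all reduce to 0 modulo the current basis, so we have a Gröbner basis.
Inter-reduce: drop elements whose leading term is divisible by another's, tail-reduce, and make monic.
Reduced Gröbner basis: {1}.
The reduced Gröbner basis of I + (h) is {1}: the ideal is the whole ring, so the enlarged system has no common solution — adjoining h is inconsistent.

Adjoining 4*p - 8*q + 1 makes the ideal the whole ring: the system is inconsistent.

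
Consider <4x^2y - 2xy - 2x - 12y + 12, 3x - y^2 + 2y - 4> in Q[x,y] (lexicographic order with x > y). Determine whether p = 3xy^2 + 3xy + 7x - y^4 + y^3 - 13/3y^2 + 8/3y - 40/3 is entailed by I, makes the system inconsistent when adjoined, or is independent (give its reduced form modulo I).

First compute the reduced Gröbner basis of I by Buchberger's algorithm.
f_1 = 4x^2y - 2xy - 2x - 12y + 12, LT = x^2y.
f_2 = 3x - y^2 + 2y - 4, LT = x.

S(f_1,f_2): lcm = x^2y. S = 1/3xy^3 - 2/3xy^2 + 5/6xy - 1/2x - 3y + 3.
  reduce S modulo (f_1, f_2):
  remainder 1/9y^5 - 4/9y^4 + 7/6y^3 - 29/18y^2 - 14/9y + 7/3 ≠ 0; add h_3 = 1/9y^5 - 4/9y^4 + 7/6y^3 - 29/18y^2 - 14/9y + 7/3 to the basis.

The other S-polynomials (S(f_1,h_3), S(f_2,h_3)) all reduce to 0 modulo the current basis, so we have a Gröbner basis.
Inter-reduce: drop elements whose leading term is divisible by another's, tail-reduce, and make monic.
Reduced Gröbner basis: {x - 1/3y^2 + 2/3y - 4/3, y^5 - 4y^4 + 21/2y^3 - 29/2y^2 - 14y + 21}.
Label its elements g_1 = x - 1/3y^2 + 2/3y - 4/3, g_2 = y^5 - 4y^4 + 21/2y^3 - 29/2y^2 - 14y + 21.

Reduce p = 3xy^2 + 3xy + 7x - y^4 + y^3 - 13/3y^2 + 8/3y - 40/3 modulo G:
  leading term xy^2: subtract (3y^2)·g_1 from 3xy^2 + 3xy + 7x - y^4 + y^3 - 13/3y^2 + 8/3y - 40/3 → 3xy + 7x - y^3 - 1/3y^2 + 8/3y - 40/3
  leading term xy: subtract (3y)·g_1 from 3xy + 7x - y^3 - 1/3y^2 + 8/3y - 40/3 → 7x - 7/3y^2 + 20/3y - 40/3
  leading term x: subtract (7)·g_1 from 7x - 7/3y^2 + 20/3y - 40/3 → 2y - 4
  leading term y: no divisor's leading term divides it; move 2y to the remainder.
  leading term 1: no divisor's leading term divides it; move -4 to the remainder.
  normal form = 2y - 4.
The normal form is nonzero, so p ∉ I. Since p minus its normal form lies in I, I + (p) = I + (r) where r = 2y - 4; decide whether this ideal is the whole ring.
Run Buchberger on G together with r (pairs among the g_i already reduce to 0 since G is a Gröbner basis):
g_1 = x - 1/3y^2 + 2/3y - 4/3, LT = x.
g_2 = y^5 - 4y^4 + 21/2y^3 - 29/2y^2 - 14y + 21, LT = y^5.
r = 2y - 4, LT = y.

S(g_2,r): lcm = y^5. S = -2y^4 + 21/2y^3 - 29/2y^2 - 14y + 21.
  reduce S modulo (g_1, g_2, r):
  remainder -13 ≠ 0; add m_4 = -13 to the basis.

The other S-polynomials (S(g_1,g_2), S(g_1,r), S(g_1,m_4), S(g_2,m_4), S(r,m_4)) all reduce to 0 modulo the current basis, so we have a Gröbner basis.
Inter-reduce: drop elements whose leading term is divisible by another's, tail-reduce, and make monic.
Reduced Gröbner basis: {1}.
The reduced Gröbner basis of I + (p) is {1}: the ideal is the whole ring, so the enlarged system has no common solution — adjoining p is inconsistent.

Adjoining 3xy^2 + 3xy + 7x - y^4 + y^3 - 13/3y^2 + 8/3y - 40/3 makes the ideal the whole ring: the system is inconsistent.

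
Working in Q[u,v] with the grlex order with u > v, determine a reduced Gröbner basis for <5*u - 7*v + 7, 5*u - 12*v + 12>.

This is the nonlinear analogue of row-reducing a linear system.

f_1 = 5*u - 7*v + 7, LT = u.
f_2 = 5*u - 12*v + 12, LT = u.

S(f_1,f_2): lcm = u. S = v - 1.
  leading term v: no divisor's leading term divides it; move v to the remainder.
  leading term 1: no divisor's leading term divides it; move -1 to the remainder.
  remainder v - 1 ≠ 0; add g_3 = v - 1 to the basis.

S(f_1,g_3): leading monomials are coprime, so the S-polynomial reduces to 0 (Buchberger's first criterion).
S(f_2,g_3): leading monomials are coprime, so the S-polynomial reduces to 0 (Buchberger's first criterion).
Every S-polynomial of the final basis reduces to 0, so we have a Gröbner basis.
Inter-reduce: drop elements whose leading term is divisible by another's, tail-reduce, and make monic.

G = {u, v - 1}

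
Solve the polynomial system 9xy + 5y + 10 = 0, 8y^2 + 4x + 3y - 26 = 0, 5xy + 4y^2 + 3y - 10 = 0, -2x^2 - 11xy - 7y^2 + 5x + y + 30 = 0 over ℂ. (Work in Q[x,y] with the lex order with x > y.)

Compute a lex Gröbner basis by Buchberger's algorithm.
f_1 = 9xy + 5y + 10, LT = xy.
f_2 = 4x + 8y^2 + 3y - 26, LT = x.
f_3 = 5xy + 4y^2 + 3y - 10, LT = xy.
f_4 = -2x^2 - 11xy + 5x - 7y^2 + y + 30, LT = x^2.

S(f_1,f_2): lcm = xy. S = -2y^3 - 3/4y^2 + 127/18y + 10/9.
  reduce S modulo (f_1, f_2, f_3, f_4):
  remainder -2y^3 - 3/4y^2 + 127/18y + 10/9 ≠ 0; add h_5 = -2y^3 - 3/4y^2 + 127/18y + 10/9 to the basis.

S(f_1,f_3): lcm = xy. S = -4/5y^2 - 2/45y + 28/9.
  reduce S modulo (f_1, f_2, f_3, f_4, h_5):
  remainder -4/5y^2 - 2/45y + 28/9 ≠ 0; add h_6 = -4/5y^2 - 2/45y + 28/9 to the basis.

S(f_1,f_4): lcm = x^2y. S = -11/2xy^2 + 55/18xy + 10/9x - 7/2y^3 + 1/2y^2 + 15y.
  reduce S modulo (f_1, f_2, f_3, f_4, h_5, h_6):
  remainder 15775/2592y + 15775/1296 ≠ 0; add h_7 = 15775/2592y + 15775/1296 to the basis.

The other S-polynomials (S(f_2,f_3), S(f_2,f_4), S(f_3,f_4), S(f_1,h_5), S(f_2,h_5), S(f_3,h_5), S(f_4,h_5), S(f_1,h_6), S(f_2,h_6), S(f_3,h_6), S(f_4,h_6), S(h_5,h_6), S(f_1,h_7), S(f_2,h_7), S(f_3,h_7), S(f_4,h_7), S(h_5,h_7), S(h_6,h_7)) all reduce to 0 modulo the current basis, so we have a Gröbner basis.
Inter-reduce: drop elements whose leading term is divisible by another's, tail-reduce, and make monic.
Reduced Gröbner basis: {x, y + 2}.

Elimination: the polynomial y + 2 lies in the elimination ideal for y, so y ∈ {-2}. For each such y, the remaining basis elements (now univariate) give the rest of the solution.
  y = -2: the earlier basis element becomes x = 0, giving x = 0 — point (0, -2).
A lex Gröbner basis triangularizes the system, enabling back-substitution.

{(0, -2)}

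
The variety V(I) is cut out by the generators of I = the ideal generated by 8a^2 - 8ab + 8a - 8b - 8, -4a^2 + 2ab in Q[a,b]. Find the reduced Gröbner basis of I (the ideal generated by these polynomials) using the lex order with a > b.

G = {a - 1/6b^2 - 5/6b - 2/3, b^3 + 3b^2 + 6b + 4}

f_1 = 8a^2 - 8ab + 8a - 8b - 8, LT = a^2.
f_2 = -4a^2 + 2ab, LT = a^2.

S(f_1,f_2): lcm = a^2. S = -1/2ab + a - b - 1.
  leading term ab: no divisor's leading term divides it; move -1/2ab to the remainder.
  leading term a: no divisor's leading term divides it; move a to the remainder.
  leading term b: no divisor's leading term divides it; move -b to the remainder.
  leading term 1: no divisor's leading term divides it; move -1 to the remainder.
  remainder -1/2ab + a - b - 1 ≠ 0; add g_3 = -1/2ab + a - b - 1 to the basis.

S(f_1,g_3): lcm = a^2b. S = 2a^2 - ab^2 - ab - 2a - b^2 - b.
  leading term a^2: subtract (1/4)·f_1 from 2a^2 - ab^2 - ab - 2a - b^2 - b → -ab^2 + ab - 4a - b^2 + b + 2
  leading term ab^2: subtract (2b)·g_3 from -ab^2 + ab - 4a - b^2 + b + 2 → -ab - 4a + b^2 + 3b + 2
  leading term ab: subtract (2)·g_3 from -ab - 4a + b^2 + 3b + 2 → -6a + b^2 + 5b + 4
  leading term a: no divisor's leading term divides it; move -6a to the remainder.
  leading term b^2: no divisor's leading term divides it; move b^2 to the remainder.
  leading term b: no divisor's leading term divides it; move 5b to the remainder.
  leading term 1: no divisor's leading term divides it; move 4 to the remainder.
  remainder -6a + b^2 + 5b + 4 ≠ 0; add g_4 = -6a + b^2 + 5b + 4 to the basis.

S(g_3,g_4): lcm = ab. S = -2a + 1/6b^3 + 5/6b^2 + 8/3b + 2.
  leading term a: subtract (1/3)·g_4 from -2a + 1/6b^3 + 5/6b^2 + 8/3b + 2 → 1/6b^3 + 1/2b^2 + b + 2/3
  leading term b^3: no divisor's leading term divides it; move 1/6b^3 to the remainder.
  leading term b^2: no divisor's leading term divides it; move 1/2b^2 to the remainder.
  leading term b: no divisor's leading term divides it; move b to the remainder.
  leading term 1: no divisor's leading term divides it; move 2/3 to the remainder.
  remainder 1/6b^3 + 1/2b^2 + b + 2/3 ≠ 0; add g_5 = 1/6b^3 + 1/2b^2 + b + 2/3 to the basis.

The other S-polynomials (S(f_2,g_3), S(f_1,g_4), S(f_2,g_4), S(f_1,g_5), S(f_2,g_5), S(g_3,g_5), S(g_4,g_5)) all reduce to 0 modulo the current basis, so we have a Gröbner basis.
Inter-reduce: drop elements whose leading term is divisible by another's, tail-reduce, and make monic.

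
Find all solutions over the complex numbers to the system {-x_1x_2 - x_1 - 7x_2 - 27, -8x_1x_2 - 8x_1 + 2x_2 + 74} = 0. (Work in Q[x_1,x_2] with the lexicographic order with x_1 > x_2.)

Compute a lex Gröbner basis by Buchberger's algorithm.
f_1 = -x_1x_2 - x_1 - 7x_2 - 27, LT = x_1x_2.
f_2 = -8x_1x_2 - 8x_1 + 2x_2 + 74, LT = x_1x_2.

S(f_1,f_2): lcm = x_1x_2. S = \tfrac{29}{4}x_2 + \tfrac{145}{4}.
  leading term x_2: no divisor's leading term divides it; move \tfrac{29}{4}x_2 to the remainder.
  leading term 1: no divisor's leading term divides it; move \tfrac{145}{4} to the remainder.
  remainder \tfrac{29}{4}x_2 + \tfrac{145}{4} ≠ 0; add h_3 = \tfrac{29}{4}x_2 + \tfrac{145}{4} to the basis.

S(f_1,h_3): lcm = x_1x_2. S = -4x_1 + 7x_2 + 27.
  leading term x_1: no divisor's leading term divides it; move -4x_1 to the remainder.
  leading term x_2: subtract (\tfrac{28}{29})·h_3 from 7x_2 + 27 → -8
  leading term 1: no divisor's leading term divides it; move -8 to the remainder.
  remainder -4x_1 - 8 ≠ 0; add h_4 = -4x_1 - 8 to the basis.

S(f_2,h_3): lcm = x_1x_2. S = -4x_1 - \tfrac{1}{4}x_2 - \tfrac{37}{4}.
  leading term x_1: subtract (1)·h_4 from -4x_1 - \tfrac{1}{4}x_2 - \tfrac{37}{4} → -\tfrac{1}{4}x_2 - \tfrac{5}{4}
  leading term x_2: subtract (-\tfrac{1}{29})·h_3 from -\tfrac{1}{4}x_2 - \tfrac{5}{4} → 0
  remainder 0.

S(f_1,h_4): lcm = x_1x_2. S = x_1 + 5x_2 + 27.
  leading term x_1: subtract (-\tfrac{1}{4})·h_4 from x_1 + 5x_2 + 27 → 5x_2 + 25
  leading term x_2: subtract (\tfrac{20}{29})·h_3 from 5x_2 + 25 → 0
  remainder 0.

S(f_2,h_4): lcm = x_1x_2. S = x_1 - \tfrac{9}{4}x_2 - \tfrac{37}{4}.
  leading term x_1: subtract (-\tfrac{1}{4})·h_4 from x_1 - \tfrac{9}{4}x_2 - \tfrac{37}{4} → -\tfrac{9}{4}x_2 - \tfrac{45}{4}
  leading term x_2: subtract (-\tfrac{9}{29})·h_3 from -\tfrac{9}{4}x_2 - \tfrac{45}{4} → 0
  remainder 0.

S(h_3,h_4): leading monomials are coprime, so the S-polynomial reduces to 0 (Buchberger's first criterion).
Every S-polynomial of the final basis reduces to 0, so we have a Gröbner basis.
Inter-reduce: drop elements whose leading term is divisible by another's, tail-reduce, and make monic.
Reduced Gröbner basis: {x_1 + 2, x_2 + 5}.

A lex Gröbner basis eliminates variables successively. Here x_2 + 5 depends only on x_2, with roots {-5}; lifting each root through the earlier basis elements recovers the full solutions.
  x_2 = -5: the earlier basis element becomes x_1 + 2 = 0, giving x_1 = -2 — point (-2, -5).
Each listed point satisfies every original equation (direct substitution).

{(-2, -5)}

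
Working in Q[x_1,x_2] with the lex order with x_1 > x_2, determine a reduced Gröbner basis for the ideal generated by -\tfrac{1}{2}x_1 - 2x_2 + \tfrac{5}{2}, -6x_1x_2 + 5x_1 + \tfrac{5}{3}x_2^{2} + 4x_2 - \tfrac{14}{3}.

G = {x_1 + 4x_2 - 5, x_2^{2} - \tfrac{138}{77}x_2 + \tfrac{61}{77}}

f_1 = -\tfrac{1}{2}x_1 - 2x_2 + \tfrac{5}{2}, LT = x_1.
f_2 = -6x_1x_2 + 5x_1 + \tfrac{5}{3}x_2^{2} + 4x_2 - \tfrac{14}{3}, LT = x_1x_2.

S(f_1,f_2): lcm = x_1x_2. S = \tfrac{5}{6}x_1 + \tfrac{77}{18}x_2^{2} - \tfrac{13}{3}x_2 - \tfrac{7}{9}.
  leading term x_1: subtract (-\tfrac{5}{3})·f_1 from \tfrac{5}{6}x_1 + \tfrac{77}{18}x_2^{2} - \tfrac{13}{3}x_2 - \tfrac{7}{9} → \tfrac{77}{18}x_2^{2} - \tfrac{23}{3}x_2 + \tfrac{61}{18}
  leading term x_2^{2}: no divisor's leading term divides it; move \tfrac{77}{18}x_2^{2} to the remainder.
  leading term x_2: no divisor's leading term divides it; move -\tfrac{23}{3}x_2 to the remainder.
  leading term 1: no divisor's leading term divides it; move \tfrac{61}{18} to the remainder.
  remainder \tfrac{77}{18}x_2^{2} - \tfrac{23}{3}x_2 + \tfrac{61}{18} ≠ 0; add g_3 = \tfrac{77}{18}x_2^{2} - \tfrac{23}{3}x_2 + \tfrac{61}{18} to the basis.

The other S-polynomials (S(f_1,g_3), S(f_2,g_3)) all reduce to 0 modulo the current basis, so we have a Gröbner basis.
Inter-reduce: drop elements whose leading term is divisible by another's, tail-reduce, and make monic.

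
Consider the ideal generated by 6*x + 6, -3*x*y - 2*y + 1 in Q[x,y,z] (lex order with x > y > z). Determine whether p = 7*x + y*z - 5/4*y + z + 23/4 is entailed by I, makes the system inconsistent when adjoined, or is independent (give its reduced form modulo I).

7*x + y*z - 5/4*y + z + 23/4 lies in I (it reduces to 0).

First compute the reduced Gröbner basis of I by Buchberger's algorithm.
f_1 = 6*x + 6, LT = x.
f_2 = -3*x*y - 2*y + 1, LT = x*y.

S(f_1,f_2): lcm = x*y. S = 1/3*y + 1/3.
  leading term y: no divisor's leading term divides it; move 1/3*y to the remainder.
  leading term 1: no divisor's leading term divides it; move 1/3 to the remainder.
  remainder 1/3*y + 1/3 ≠ 0; add h_3 = 1/3*y + 1/3 to the basis.

The other S-polynomials (S(f_1,h_3), S(f_2,h_3)) all reduce to 0 modulo the current basis, so we have a Gröbner basis.
Inter-reduce: drop elements whose leading term is divisible by another's, tail-reduce, and make monic.
Reduced Gröbner basis: {x + 1, y + 1}.
Label its elements g_1 = x + 1, g_2 = y + 1.

Reduce p = 7*x + y*z - 5/4*y + z + 23/4 modulo G:
  leading term x: subtract (7)·g_1 from 7*x + y*z - 5/4*y + z + 23/4 → y*z - 5/4*y + z - 5/4
  leading term y*z: subtract (z)·g_2 from y*z - 5/4*y + z - 5/4 → -5/4*y - 5/4
  leading term y: subtract (-5/4)·g_2 from -5/4*y - 5/4 → 0
  normal form = 0.
Since the normal form is 0, p ∈ I.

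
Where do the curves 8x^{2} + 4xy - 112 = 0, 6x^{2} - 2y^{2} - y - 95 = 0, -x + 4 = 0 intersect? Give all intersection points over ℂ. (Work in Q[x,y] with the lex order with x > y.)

Compute a lex Gröbner basis by Buchberger's algorithm.
f_1 = 8x^{2} + 4xy - 112, LT = x^{2}.
f_2 = 6x^{2} - 2y^{2} - y - 95, LT = x^{2}.
f_3 = -x + 4, LT = x.

S(f_1,f_2): lcm = x^{2}. S = \tfrac{1}{2}xy + \tfrac{1}{3}y^{2} + \tfrac{1}{6}y + \tfrac{11}{6}.
  leading term xy: subtract (-\tfrac{1}{2}y)·f_3 from \tfrac{1}{2}xy + \tfrac{1}{3}y^{2} + \tfrac{1}{6}y + \tfrac{11}{6} → \tfrac{1}{3}y^{2} + \tfrac{13}{6}y + \tfrac{11}{6}
  leading term y^{2}: no divisor's leading term divides it; move \tfrac{1}{3}y^{2} to the remainder.
  leading term y: no divisor's leading term divides it; move \tfrac{13}{6}y to the remainder.
  leading term 1: no divisor's leading term divides it; move \tfrac{11}{6} to the remainder.
  remainder \tfrac{1}{3}y^{2} + \tfrac{13}{6}y + \tfrac{11}{6} ≠ 0; add h_4 = \tfrac{1}{3}y^{2} + \tfrac{13}{6}y + \tfrac{11}{6} to the basis.

S(f_1,f_3): lcm = x^{2}. S = \tfrac{1}{2}xy + 4x - 14.
  leading term xy: subtract (-\tfrac{1}{2}y)·f_3 from \tfrac{1}{2}xy + 4x - 14 → 4x + 2y - 14
  leading term x: subtract (-4)·f_3 from 4x + 2y - 14 → 2y + 2
  leading term y: no divisor's leading term divides it; move 2y to the remainder.
  leading term 1: no divisor's leading term divides it; move 2 to the remainder.
  remainder 2y + 2 ≠ 0; add h_5 = 2y + 2 to the basis.

S(f_2,f_3): lcm = x^{2}. S = 4x - \tfrac{1}{3}y^{2} - \tfrac{1}{6}y - \tfrac{95}{6}.
  leading term x: subtract (-4)·f_3 from 4x - \tfrac{1}{3}y^{2} - \tfrac{1}{6}y - \tfrac{95}{6} → -\tfrac{1}{3}y^{2} - \tfrac{1}{6}y + \tfrac{1}{6}
  leading term y^{2}: subtract (-1)·h_4 from -\tfrac{1}{3}y^{2} - \tfrac{1}{6}y + \tfrac{1}{6} → 2y + 2
  leading term y: subtract (1)·h_5 from 2y + 2 → 0
  remainder 0.

S(f_1,h_4): leading monomials are coprime, so the S-polynomial reduces to 0 (Buchberger's first criterion).
S(f_2,h_4): leading monomials are coprime, so the S-polynomial reduces to 0 (Buchberger's first criterion).
S(f_3,h_4): leading monomials are coprime, so the S-polynomial reduces to 0 (Buchberger's first criterion).
S(f_1,h_5): leading monomials are coprime, so the S-polynomial reduces to 0 (Buchberger's first criterion).
S(f_2,h_5): leading monomials are coprime, so the S-polynomial reduces to 0 (Buchberger's first criterion).
S(f_3,h_5): leading monomials are coprime, so the S-polynomial reduces to 0 (Buchberger's first criterion).
S(h_4,h_5): lcm = y^{2}. S = \tfrac{11}{2}y + \tfrac{11}{2}.
  leading term y: subtract (\tfrac{11}{4})·h_5 from \tfrac{11}{2}y + \tfrac{11}{2} → 0
  remainder 0.

Every S-polynomial of the final basis reduces to 0, so we have a Gröbner basis.
Inter-reduce: drop elements whose leading term is divisible by another's, tail-reduce, and make monic.
Reduced Gröbner basis: {x - 4, y + 1}.

A lex Gröbner basis eliminates variables successively. Here y + 1 depends only on y, with roots {-1}; lifting each root through the earlier basis elements recovers the full solutions.
  y = -1: the earlier basis element becomes x - 4 = 0, giving x = 4 — point (4, -1).

{(4, -1)}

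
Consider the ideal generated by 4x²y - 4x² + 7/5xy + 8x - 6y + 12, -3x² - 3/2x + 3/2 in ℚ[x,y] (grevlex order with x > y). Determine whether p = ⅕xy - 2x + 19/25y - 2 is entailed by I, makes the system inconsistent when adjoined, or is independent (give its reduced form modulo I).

First compute the reduced Gröbner basis of I by Buchberger's algorithm.
f_1 = 4x²y - 4x² + 7/5xy + 8x - 6y + 12, LT = x²y.
f_2 = -3x² - 3/2x + 3/2, LT = x².

S(f_1,f_2): lcm = x²y. S = -x² - 3/20xy + 2x - y + 3.
  reduce S modulo (f_1, f_2):
  remainder -3/20xy + 5/2x - y + 5/2 ≠ 0; add h_3 = -3/20xy + 5/2x - y + 5/2 to the basis.

S(f_1,h_3): lcm = x²y. S = 47/3x² - 379/60xy + 56/3x - 3/2y + 3.
  reduce S modulo (f_1, f_2, h_3):
  remainder -850/9x + 731/18y - 850/9 ≠ 0; add h_4 = -850/9x + 731/18y - 850/9 to the basis.

S(f_1,h_4): lcm = x²y. S = 43/100xy² - x² - 13/20xy + 2x - 3/2y + 3.
  reduce S modulo (f_1, f_2, h_3, h_4):
  remainder -43/15y² + 10y ≠ 0; add h_5 = -43/15y² + 10y to the basis.

The other S-polynomials (S(f_2,h_3), S(f_2,h_4), S(h_3,h_4), S(f_1,h_5), S(f_2,h_5), S(h_3,h_5), S(h_4,h_5)) all reduce to 0 modulo the current basis, so we have a Gröbner basis.
Inter-reduce: drop elements whose leading term is divisible by another's, tail-reduce, and make monic.
Reduced Gröbner basis: {y² - 150/43y, x - 43/100y + 1}.
Label its elements g_1 = y² - 150/43y, g_2 = x - 43/100y + 1.

Reduce p = ⅕xy - 2x + 19/25y - 2 modulo G:
  leading term xy: subtract (⅕y)·g_2 from ⅕xy - 2x + 19/25y - 2 → 43/500y² - 2x + 14/25y - 2
  leading term y²: subtract (43/500)·g_1 from 43/500y² - 2x + 14/25y - 2 → -2x + 43/50y - 2
  leading term x: subtract (-2)·g_2 from -2x + 43/50y - 2 → 0
  normal form = 0.
Since the normal form is 0, p ∈ I.

⅕xy - 2x + 19/25y - 2 lies in I (it reduces to 0).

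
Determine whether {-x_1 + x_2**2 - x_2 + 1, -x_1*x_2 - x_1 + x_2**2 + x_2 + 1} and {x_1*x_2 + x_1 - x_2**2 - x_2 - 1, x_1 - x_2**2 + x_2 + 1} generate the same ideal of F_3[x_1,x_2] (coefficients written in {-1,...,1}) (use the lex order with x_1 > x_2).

Equality of ideals is decidable: compute both reduced Gröbner bases (unique for the ordering) and check whether they agree.
Buchberger on the first generating set:
f_1 = -x_1 + x_2**2 - x_2 + 1, LT = x_1.
f_2 = -x_1*x_2 - x_1 + x_2**2 + x_2 + 1, LT = x_1*x_2.

S(f_1,f_2): lcm = x_1*x_2. S = -x_1 - x_2**3 - x_2**2 + 1.
  leading term x_1: subtract (1)·f_1 from -x_1 - x_2**3 - x_2**2 + 1 → -x_2**3 + x_2**2 + x_2
  leading term x_2**3: no divisor's leading term divides it; move -x_2**3 to the remainder.
  leading term x_2**2: no divisor's leading term divides it; move x_2**2 to the remainder.
  leading term x_2: no divisor's leading term divides it; move x_2 to the remainder.
  remainder -x_2**3 + x_2**2 + x_2 ≠ 0; add g_3 = -x_2**3 + x_2**2 + x_2 to the basis.

The other S-polynomials (S(f_1,g_3), S(f_2,g_3)) all reduce to 0 modulo the current basis, so we have a Gröbner basis.
Inter-reduce: drop elements whose leading term is divisible by another's, tail-reduce, and make monic.
Reduced Gröbner basis: {x_1 - x_2**2 + x_2 - 1, x_2**3 - x_2**2 - x_2}.

Buchberger on the second generating set:
h_1 = x_1*x_2 + x_1 - x_2**2 - x_2 - 1, LT = x_1*x_2.
h_2 = x_1 - x_2**2 + x_2 + 1, LT = x_1.

S(h_1,h_2): lcm = x_1*x_2. S = x_1 + x_2**3 + x_2**2 + x_2 - 1.
  leading term x_1: subtract (1)·h_2 from x_1 + x_2**3 + x_2**2 + x_2 - 1 → x_2**3 - x_2**2 + 1
  leading term x_2**3: no divisor's leading term divides it; move x_2**3 to the remainder.
  leading term x_2**2: no divisor's leading term divides it; move -x_2**2 to the remainder.
  leading term 1: no divisor's leading term divides it; move 1 to the remainder.
  remainder x_2**3 - x_2**2 + 1 ≠ 0; add k_3 = x_2**3 - x_2**2 + 1 to the basis.

The other S-polynomials (S(h_1,k_3), S(h_2,k_3)) all reduce to 0 modulo the current basis, so we have a Gröbner basis.
Inter-reduce: drop elements whose leading term is divisible by another's, tail-reduce, and make monic.
Reduced Gröbner basis: {x_1 - x_2**2 + x_2 + 1, x_2**3 - x_2**2 + 1}.

These differ, so the ideals are not equal.

No, the ideals differ.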